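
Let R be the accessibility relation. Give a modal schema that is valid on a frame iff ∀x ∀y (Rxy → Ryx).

The condition is symmetry. The B schema q → □◇q defines it.

q → □◇q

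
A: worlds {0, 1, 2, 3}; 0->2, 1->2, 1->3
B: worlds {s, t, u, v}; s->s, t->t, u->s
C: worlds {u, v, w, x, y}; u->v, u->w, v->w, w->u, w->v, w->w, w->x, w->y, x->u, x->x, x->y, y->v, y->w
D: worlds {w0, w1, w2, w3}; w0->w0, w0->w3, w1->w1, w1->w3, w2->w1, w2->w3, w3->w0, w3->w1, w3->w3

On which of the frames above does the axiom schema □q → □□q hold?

Frame correspondent (Sahlqvist): ∀x ∀y ∀z (Rxy ∧ Ryz → Rxz) — i.e. transitivity.
A: condition met.
B: condition met.
C: fails — Ruw and Rwu but not Ruu.
D: fails — Rw1w3 and Rw3w0 but not Rw1w0.

A, B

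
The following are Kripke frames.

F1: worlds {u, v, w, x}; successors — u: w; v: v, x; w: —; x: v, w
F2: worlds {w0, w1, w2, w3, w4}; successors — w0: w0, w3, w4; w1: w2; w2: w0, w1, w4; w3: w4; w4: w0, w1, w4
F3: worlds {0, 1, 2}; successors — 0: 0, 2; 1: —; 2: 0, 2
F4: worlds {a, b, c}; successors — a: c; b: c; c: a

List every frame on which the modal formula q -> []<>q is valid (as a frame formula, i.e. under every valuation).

Frame correspondent (Sahlqvist): forall x forall y (Rxy -> Ryx) — i.e. symmetry.
F1: fails — Rxw but not Rwx.
F2: fails — Rw2w4 but not Rw4w2.
F3: condition met.
F4: fails — Rbc but not Rcb.
Valid on: F3.

F3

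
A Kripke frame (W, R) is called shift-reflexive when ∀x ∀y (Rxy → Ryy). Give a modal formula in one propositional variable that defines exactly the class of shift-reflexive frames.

□(□s → s)

This is shift-reflexivity; the standard corresponding axiom is T□: □(□s → s).
Suppose □(□s→s) is valid. Take Rxy and set V(s)={w : Ryw}. Then at y, □s holds; since □(□s→s) at x, □s→s at y, so s at y, i.e. Ryy.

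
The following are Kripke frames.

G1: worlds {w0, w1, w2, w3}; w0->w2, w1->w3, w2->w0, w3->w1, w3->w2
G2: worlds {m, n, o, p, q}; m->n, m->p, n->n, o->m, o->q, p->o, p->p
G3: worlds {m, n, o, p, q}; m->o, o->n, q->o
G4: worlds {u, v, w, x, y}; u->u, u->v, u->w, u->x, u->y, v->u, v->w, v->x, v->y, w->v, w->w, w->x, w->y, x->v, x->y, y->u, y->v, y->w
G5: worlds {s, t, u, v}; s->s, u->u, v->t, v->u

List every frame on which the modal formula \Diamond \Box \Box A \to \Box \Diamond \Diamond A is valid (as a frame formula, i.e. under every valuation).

The schema corresponds to a generalized confluence (Geach) condition: \forall x \forall y \forall z ((xRy \wedge xRz) \to \exists w (y R^2 w \wedge z R^2 w)).
G1: condition met.
G2: fails — mRn, mRp but no w with nR²w and pR²w.
G3: fails — mRo, mRo but no w with oR²w and oR²w.
G4: condition met.
G5: fails — vRt, vRt but no w with tR²w and tR²w.
Valid on: G1, G4.

G1, G4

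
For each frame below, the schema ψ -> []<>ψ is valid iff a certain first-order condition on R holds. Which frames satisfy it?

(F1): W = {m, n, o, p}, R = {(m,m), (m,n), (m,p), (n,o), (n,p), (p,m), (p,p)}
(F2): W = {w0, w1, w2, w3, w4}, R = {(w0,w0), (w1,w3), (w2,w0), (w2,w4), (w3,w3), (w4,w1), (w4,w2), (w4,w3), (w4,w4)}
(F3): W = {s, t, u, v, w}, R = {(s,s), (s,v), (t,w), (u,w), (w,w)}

none

The schema corresponds to symmetry: forall x forall y (Rxy -> Ryx).
(F1): fails — Rno but not Ron.
(F2): fails — Rw1w3 but not Rw3w1.
(F3): fails — Ruw but not Rwu.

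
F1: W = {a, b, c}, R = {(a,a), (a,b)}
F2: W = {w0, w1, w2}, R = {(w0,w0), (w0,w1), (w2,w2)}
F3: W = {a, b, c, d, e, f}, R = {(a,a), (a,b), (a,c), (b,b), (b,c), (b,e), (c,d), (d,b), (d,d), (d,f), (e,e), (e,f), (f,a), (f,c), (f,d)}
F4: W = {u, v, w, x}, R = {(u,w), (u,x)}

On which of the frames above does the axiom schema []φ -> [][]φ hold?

This is the axiom for transitivity; its first-order frame correspondent is forall x forall y forall z (Rxy & Ryz -> Rxz).
F1: ✓.
F2: ✓.
F3: fails — Rbc and Rcd but not Rbd.
F4: ✓.

F1, F2, F4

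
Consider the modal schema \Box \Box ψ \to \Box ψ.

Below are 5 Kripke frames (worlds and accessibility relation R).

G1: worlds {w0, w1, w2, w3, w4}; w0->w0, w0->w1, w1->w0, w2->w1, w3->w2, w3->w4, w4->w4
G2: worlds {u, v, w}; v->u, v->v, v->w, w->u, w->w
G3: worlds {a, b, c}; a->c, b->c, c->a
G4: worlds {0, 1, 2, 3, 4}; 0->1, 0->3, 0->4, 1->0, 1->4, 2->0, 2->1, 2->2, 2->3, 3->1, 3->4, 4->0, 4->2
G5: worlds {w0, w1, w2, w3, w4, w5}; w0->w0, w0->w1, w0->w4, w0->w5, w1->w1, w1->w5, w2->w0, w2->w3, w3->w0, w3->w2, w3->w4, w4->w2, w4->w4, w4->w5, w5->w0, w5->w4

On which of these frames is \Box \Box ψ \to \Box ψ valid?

G2

The schema corresponds to density: \forall x \forall y (Rxy \to \exists z (Rxz \wedge Rzy)).
G1: fails — Rw3w2 but no z with Rw3z and Rzw2.
G2: holds.
G3: fails — Rac but no z with Raz and Rzc.
G4: fails — R31 but no z with R3z and Rz1.
G5: fails — Rw2w3 but no z with Rw2z and Rzw3.
Valid on: G2.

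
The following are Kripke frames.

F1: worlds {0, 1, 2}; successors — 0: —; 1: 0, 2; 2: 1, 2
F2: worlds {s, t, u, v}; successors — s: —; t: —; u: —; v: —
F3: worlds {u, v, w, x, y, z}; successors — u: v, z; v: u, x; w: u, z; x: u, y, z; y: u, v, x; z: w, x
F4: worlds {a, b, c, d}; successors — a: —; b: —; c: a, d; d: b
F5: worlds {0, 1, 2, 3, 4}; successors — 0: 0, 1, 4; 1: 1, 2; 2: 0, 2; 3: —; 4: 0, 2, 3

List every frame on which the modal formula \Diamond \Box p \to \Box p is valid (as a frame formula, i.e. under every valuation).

This is the axiom for a generalized confluence (Geach) condition; its first-order frame correspondent is \forall x \forall y \forall z ((xRy \wedge xRz) \to \exists w (yRw \wedge z = w)).
F1: fails — 1R0, 1R0 but no w with 0Rw and 0=w.
F2: condition met.
F3: fails — uRv, uRv but no t with vRt and v=t.
F4: fails — cRa, cRa but no w with aRw and a=w.
F5: fails — 0R1, 0R0 but no w with 1Rw and 0=w.

F2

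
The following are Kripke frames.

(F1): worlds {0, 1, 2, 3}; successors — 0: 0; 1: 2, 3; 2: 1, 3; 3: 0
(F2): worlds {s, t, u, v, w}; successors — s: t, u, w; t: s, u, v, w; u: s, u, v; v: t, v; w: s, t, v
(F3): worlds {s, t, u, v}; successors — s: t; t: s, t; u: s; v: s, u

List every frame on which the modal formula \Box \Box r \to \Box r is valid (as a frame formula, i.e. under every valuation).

The schema corresponds to density: \forall x \forall y (Rxy \to \exists z (Rxz \wedge Rzy)).
(F1): fails — R12 but no z with R1z and Rz2.
(F2): holds.
(F3): fails — Rus but no z with Ruz and Rzs.

(F2)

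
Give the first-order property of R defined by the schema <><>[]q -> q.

forall x forall y (x R^2 y -> exists w (yRw & x = w))

This is a Sahlqvist (Geach-type) schema ◇^2□^1q → □^0◇^0q.
Minimal-valuation argument: fix x; take any y with xR^2y and any z with xR^0z. Set V(q) to the set of worlds R-reachable from y in exactly 1 step. Then □^1q holds at y, so the antecedent holds at x; validity forces ◇^0q at z, giving a w with zR^0w and yR^1w.
First-order correspondent: forall x forall y (x R^2 y -> exists w (yRw & x = w)).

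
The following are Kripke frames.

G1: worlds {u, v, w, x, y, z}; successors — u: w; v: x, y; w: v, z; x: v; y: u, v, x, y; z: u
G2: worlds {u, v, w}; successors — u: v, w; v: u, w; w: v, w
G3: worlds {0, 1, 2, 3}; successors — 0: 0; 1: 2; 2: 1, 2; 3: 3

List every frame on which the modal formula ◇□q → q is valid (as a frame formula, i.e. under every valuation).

This is the axiom for a generalized confluence (Geach) condition; its first-order frame correspondent is ∀x ∀y (xRy → ∃w (yRw ∧ x = w)).
G1: fails — uRw but no t with wRt and u=t.
G2: fails — uRw but no t with wRt and u=t.
G3: satisfies the condition.

G3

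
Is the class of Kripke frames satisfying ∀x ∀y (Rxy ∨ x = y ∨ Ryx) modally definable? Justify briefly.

Any modally definable frame class is closed under disjoint unions.
Take 2 disjoint single-world reflexive frames: each is trivially connected, but their disjoint union has 2 worlds with no edge between distinct components, so it is not connected.
Hence connectedness of R is not modally definable.

Not definable by any modal formula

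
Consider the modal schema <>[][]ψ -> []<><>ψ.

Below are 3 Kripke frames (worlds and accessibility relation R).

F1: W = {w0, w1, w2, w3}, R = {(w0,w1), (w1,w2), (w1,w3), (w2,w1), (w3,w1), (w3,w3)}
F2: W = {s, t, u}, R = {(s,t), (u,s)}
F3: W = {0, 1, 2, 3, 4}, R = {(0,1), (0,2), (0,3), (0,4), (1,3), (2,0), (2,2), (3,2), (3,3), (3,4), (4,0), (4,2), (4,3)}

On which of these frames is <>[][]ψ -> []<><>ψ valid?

F1, F3

This is the axiom for a generalized confluence (Geach) condition; its first-order frame correspondent is forall x forall y forall z ((xRy & xRz) -> exists w (y R^2 w & z R^2 w)).
F1: condition met.
F2: fails — sRt, sRt but no w with tR²w and tR²w.
F3: condition met.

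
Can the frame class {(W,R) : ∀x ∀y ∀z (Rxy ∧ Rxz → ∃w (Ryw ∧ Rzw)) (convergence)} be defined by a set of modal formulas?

The condition is convergence. A defining modal formula is ◇□q → □◇q.

Yes, by ◇□q → □◇q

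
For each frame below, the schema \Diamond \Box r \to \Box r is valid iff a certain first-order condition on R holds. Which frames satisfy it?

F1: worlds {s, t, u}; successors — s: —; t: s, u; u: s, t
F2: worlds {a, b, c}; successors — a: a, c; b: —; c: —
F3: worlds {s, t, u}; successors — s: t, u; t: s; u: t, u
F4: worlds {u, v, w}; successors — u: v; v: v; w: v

F4

Frame correspondent (Sahlqvist): \forall x \forall y \forall z (Rxy \wedge Rxz \to Ryz) — i.e. the Euclidean property.
F1: fails — Rtu and Rtu but not Ruu.
F2: fails — Rac and Raa but not Rca.
F3: fails — Rst and Rsu but not Rtu.
F4: satisfies the condition.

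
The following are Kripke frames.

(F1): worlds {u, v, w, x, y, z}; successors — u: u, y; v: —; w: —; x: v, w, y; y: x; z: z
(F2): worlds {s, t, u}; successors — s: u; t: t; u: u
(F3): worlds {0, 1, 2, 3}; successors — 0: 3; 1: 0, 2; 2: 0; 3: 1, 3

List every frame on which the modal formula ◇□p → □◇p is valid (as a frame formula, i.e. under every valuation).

(F2)

Frame correspondent (Sahlqvist): ∀x ∀y ∀z (Rxy ∧ Rxz → ∃w (Ryw ∧ Rzw)) — i.e. convergence.
(F1): fails — Ruu and Ruy but u and y have no common successor.
(F2): condition met.
(F3): fails — R10 and R12 but 0 and 2 have no common successor.
Valid on: (F2).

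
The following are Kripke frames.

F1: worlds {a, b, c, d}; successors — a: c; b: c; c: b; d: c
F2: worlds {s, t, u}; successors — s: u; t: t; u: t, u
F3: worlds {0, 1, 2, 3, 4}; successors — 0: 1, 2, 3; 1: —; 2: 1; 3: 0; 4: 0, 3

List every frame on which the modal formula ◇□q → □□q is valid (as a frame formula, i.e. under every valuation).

F1

The schema corresponds to a generalized confluence (Geach) condition: ∀x ∀y ∀z ((xRy ∧ xR²z) → ∃w (yRw ∧ z = w)).
F1: condition met.
F2: fails — uRt, uR²u but no w with tRw and u=w.
F3: fails — 0R1, 0R²0 but no w with 1Rw and 0=w.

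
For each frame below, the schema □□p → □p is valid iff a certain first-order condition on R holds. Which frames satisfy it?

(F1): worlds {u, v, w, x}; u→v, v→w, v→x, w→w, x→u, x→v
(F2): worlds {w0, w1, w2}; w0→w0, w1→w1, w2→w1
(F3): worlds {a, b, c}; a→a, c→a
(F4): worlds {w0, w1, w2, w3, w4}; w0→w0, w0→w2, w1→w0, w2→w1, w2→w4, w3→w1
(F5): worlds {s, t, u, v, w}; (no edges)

(F2), (F3), (F5)

This is the axiom for density; its first-order frame correspondent is ∀x ∀y (Rxy → ∃z (Rxz ∧ Rzy)).
(F1): fails — Ruv but no z with Ruz and Rzv.
(F2): satisfies the condition.
(F3): satisfies the condition.
(F4): fails — Rw2w4 but no z with Rw2z and Rzw4.
(F5): satisfies the condition.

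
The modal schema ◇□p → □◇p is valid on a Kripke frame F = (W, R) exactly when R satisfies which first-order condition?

This schema is the .2 axiom.
Its frame correspondent is convergence — ∀x ∀y ∀z (Rxy ∧ Rxz → ∃w (Ryw ∧ Rzw)).

Convergence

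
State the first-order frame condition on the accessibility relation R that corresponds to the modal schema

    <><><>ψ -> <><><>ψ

forall x forall y (x R^3 y -> exists w (y = w & x R^3 w))

This is a Sahlqvist (Geach-type) schema ◇^3□^0ψ → □^0◇^3ψ.
Minimal-valuation argument: fix x; take any y with xR^3y and any z with xR^0z. Set V(ψ) to the set of worlds R-reachable from y in exactly 0 steps. Then □^0ψ holds at y, so the antecedent holds at x; validity forces ◇^3ψ at z, giving a w with zR^3w and yR^0w.
First-order correspondent: forall x forall y (x R^3 y -> exists w (y = w & x R^3 w)).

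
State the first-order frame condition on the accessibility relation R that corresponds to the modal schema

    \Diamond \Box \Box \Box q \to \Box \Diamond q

\forall x \forall y \forall z ((xRy \wedge xRz) \to \exists w (y R^3 w \wedge zRw))

This is a Sahlqvist (Geach-type) schema ◇^1□^3q → □^1◇^1q.
First-order correspondent: \forall x \forall y \forall z ((xRy \wedge xRz) \to \exists w (y R^3 w \wedge zRw)).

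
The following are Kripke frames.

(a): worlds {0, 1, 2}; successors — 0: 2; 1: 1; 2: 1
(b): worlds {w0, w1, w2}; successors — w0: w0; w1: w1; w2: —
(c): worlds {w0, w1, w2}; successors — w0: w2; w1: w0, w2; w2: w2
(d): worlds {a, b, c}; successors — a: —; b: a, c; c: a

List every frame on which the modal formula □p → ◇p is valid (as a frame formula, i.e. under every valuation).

Frame correspondent (Sahlqvist): ∀x ∃y Rxy — i.e. seriality.
(a): condition met.
(b): fails — world w2 has no successor.
(c): condition met.
(d): fails — world a has no successor.

(a), (c)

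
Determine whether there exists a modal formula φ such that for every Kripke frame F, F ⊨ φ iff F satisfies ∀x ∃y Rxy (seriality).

Yes — defined by □p → ◇p

This is a Sahlqvist condition; the D axiom □p → ◇p defines it.
Suppose □p→◇p is valid. At any x set V(p)=W. Then □p at x, so ◇p at x, so x has a successor.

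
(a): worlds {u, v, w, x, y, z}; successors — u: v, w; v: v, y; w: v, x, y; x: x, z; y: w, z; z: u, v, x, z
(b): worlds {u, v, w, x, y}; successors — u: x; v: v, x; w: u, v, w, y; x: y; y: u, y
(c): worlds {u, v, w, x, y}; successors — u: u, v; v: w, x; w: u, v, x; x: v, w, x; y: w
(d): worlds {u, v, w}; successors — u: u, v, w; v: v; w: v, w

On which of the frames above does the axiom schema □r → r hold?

(d)

Frame correspondent (Sahlqvist): ∀x Rxx — i.e. reflexivity.
(a): fails — world u does not see itself.
(b): fails — world u does not see itself.
(c): fails — world v does not see itself.
(d): holds.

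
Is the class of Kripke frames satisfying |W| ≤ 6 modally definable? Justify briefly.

Any modally definable frame class is closed under disjoint unions.
Any modal formula valid on each of 7 disjoint one-world frames is valid on their disjoint union (validity is preserved under disjoint unions). Each one-world frame has |W|=1≤6, but the union has |W|=7.
Hence having at most 6 worlds is not modally definable.

No — not modally definable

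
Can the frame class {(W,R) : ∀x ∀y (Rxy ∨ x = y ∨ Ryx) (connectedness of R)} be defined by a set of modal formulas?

Any modally definable frame class is closed under disjoint unions.
Take 2 disjoint single-world reflexive frames: each is trivially connected, but their disjoint union has 2 worlds with no edge between distinct components, so it is not connected.
Hence connectedness of R is not modally definable.

Not definable by any modal formula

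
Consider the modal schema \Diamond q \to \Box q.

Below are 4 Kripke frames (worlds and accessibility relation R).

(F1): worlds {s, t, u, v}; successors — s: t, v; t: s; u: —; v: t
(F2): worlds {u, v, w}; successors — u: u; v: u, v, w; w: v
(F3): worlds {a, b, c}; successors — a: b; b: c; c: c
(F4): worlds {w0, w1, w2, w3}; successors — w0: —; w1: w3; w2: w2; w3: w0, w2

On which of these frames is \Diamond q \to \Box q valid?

The schema corresponds to partial functionality: \forall x \forall y \forall z (Rxy \wedge Rxz \to y = z).
(F1): fails — s sees both t and v.
(F2): fails — v sees both u and v.
(F3): holds.
(F4): fails — w3 sees both w0 and w2.

(F3)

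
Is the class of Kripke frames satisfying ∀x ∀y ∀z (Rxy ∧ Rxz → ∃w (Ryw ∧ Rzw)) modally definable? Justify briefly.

Yes, by ◇□q → □◇q

The condition is convergence. A defining modal formula is ◇□q → □◇q.
Suppose ◇□q→□◇q is valid. Take Rxy, Rxz and set V(q)={w : Ryw}. Then □q at y so ◇□q at x, so □◇q at x, so ◇q at z, giving w with Rzw and Ryw.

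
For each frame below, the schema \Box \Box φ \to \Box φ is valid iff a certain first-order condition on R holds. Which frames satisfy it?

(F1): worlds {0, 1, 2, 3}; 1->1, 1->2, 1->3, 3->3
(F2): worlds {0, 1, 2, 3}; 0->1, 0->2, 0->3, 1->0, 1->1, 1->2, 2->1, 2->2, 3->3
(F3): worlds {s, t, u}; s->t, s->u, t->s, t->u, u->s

(F1), (F2)

This is the axiom for density; its first-order frame correspondent is \forall x \forall y (Rxy \to \exists z (Rxz \wedge Rzy)).
(F1): ✓.
(F2): ✓.
(F3): fails — Rus but no z with Ruz and Rzs.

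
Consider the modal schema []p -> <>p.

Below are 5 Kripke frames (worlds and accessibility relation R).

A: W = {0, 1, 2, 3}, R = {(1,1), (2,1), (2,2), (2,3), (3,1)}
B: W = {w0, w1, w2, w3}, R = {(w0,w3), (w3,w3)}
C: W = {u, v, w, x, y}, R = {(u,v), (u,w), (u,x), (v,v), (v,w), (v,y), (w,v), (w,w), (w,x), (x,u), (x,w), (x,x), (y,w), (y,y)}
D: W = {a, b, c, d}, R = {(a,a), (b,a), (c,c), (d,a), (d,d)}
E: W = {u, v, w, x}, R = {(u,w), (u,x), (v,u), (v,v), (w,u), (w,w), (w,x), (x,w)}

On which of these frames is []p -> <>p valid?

The schema corresponds to seriality: forall x exists y Rxy.
A: fails — world 0 has no successor.
B: fails — world w1 has no successor.
C: ✓.
D: ✓.
E: ✓.
Valid on: C, D, E.

C, D, E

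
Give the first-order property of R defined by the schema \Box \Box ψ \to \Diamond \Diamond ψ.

This is a Sahlqvist (Geach-type) schema ◇^0□^2ψ → □^0◇^2ψ.
Minimal-valuation argument: fix x; take any y with xR^0y and any z with xR^0z. Set V(ψ) to the set of worlds R-reachable from y in exactly 2 steps. Then □^2ψ holds at y, so the antecedent holds at x; validity forces ◇^2ψ at z, giving a w with zR^2w and yR^2w.
First-order correspondent: \forall x \exists w (x R^2 w \wedge x R^2 w).

\forall x \exists w (x R^2 w \wedge x R^2 w)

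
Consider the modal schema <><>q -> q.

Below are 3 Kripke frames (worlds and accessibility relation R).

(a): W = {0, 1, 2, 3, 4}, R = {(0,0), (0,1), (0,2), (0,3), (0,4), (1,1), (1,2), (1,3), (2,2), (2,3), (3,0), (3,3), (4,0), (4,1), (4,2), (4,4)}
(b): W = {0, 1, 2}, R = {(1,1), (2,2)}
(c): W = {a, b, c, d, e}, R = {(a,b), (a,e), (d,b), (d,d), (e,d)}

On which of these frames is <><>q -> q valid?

(b)

This is the axiom for a generalized confluence (Geach) condition; its first-order frame correspondent is forall x forall y (x R^2 y -> exists w (y = w & x = w)).
(a): fails — 0R²1 but 1 ≠ 0.
(b): ✓.
(c): fails — aR²d but d ≠ a.
Valid on: (b).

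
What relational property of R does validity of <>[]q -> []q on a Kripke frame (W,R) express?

Replacing q by ¬q and contraposing gives the equivalent schema ◇q → □◇q.
Suppose ◇q→□◇q is valid. Take Rxy, Rxz and set V(q)={y}. Then ◇q at x, so □◇q at x, so ◇q at z, so some w with Rzw has q; w=y, i.e. Rzy. By symmetry of the argument, Ryz.
Conversely, on a frame with the Euclidean property the schema holds at every world under every valuation.
So the correspondent is the Euclidean property.

The Euclidean property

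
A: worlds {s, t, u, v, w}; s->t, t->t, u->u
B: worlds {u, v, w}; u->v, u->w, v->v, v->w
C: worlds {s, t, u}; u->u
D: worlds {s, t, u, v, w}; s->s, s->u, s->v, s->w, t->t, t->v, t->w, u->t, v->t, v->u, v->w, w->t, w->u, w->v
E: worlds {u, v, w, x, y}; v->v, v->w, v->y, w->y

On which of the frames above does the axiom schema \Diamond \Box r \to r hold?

C

This is the axiom for symmetry; its first-order frame correspondent is \forall x \forall y (Rxy \to Ryx).
A: fails — Rst but not Rts.
B: fails — Ruv but not Rvu.
C: satisfies the condition.
D: fails — Rwu but not Ruw.
E: fails — Rwy but not Ryw.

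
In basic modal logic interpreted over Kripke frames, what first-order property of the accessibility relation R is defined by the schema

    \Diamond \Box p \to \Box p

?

The Euclidean property

This is frame-equivalent to ◇p → □◇p (substitute ¬p for p and contrapose).
Suppose ◇p→□◇p is valid. Take Rxy, Rxz and set V(p)={y}. Then ◇p at x, so □◇p at x, so ◇p at z, so some w with Rzw has p; w=y, i.e. Rzy. By symmetry of the argument, Ryz.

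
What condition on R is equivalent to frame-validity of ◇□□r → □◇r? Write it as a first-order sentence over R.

This is a Sahlqvist (Geach-type) schema ◇^1□^2r → □^1◇^1r.
Minimal-valuation argument: fix x; take any y with xR^1y and any z with xR^1z. Set V(r) to the set of worlds R-reachable from y in exactly 2 steps. Then □^2r holds at y, so the antecedent holds at x; validity forces ◇^1r at z, giving a w with zR^1w and yR^2w.
First-order correspondent: ∀x ∀y ∀z ((xRy ∧ xRz) → ∃w (yR²w ∧ zRw)).

∀x ∀y ∀z ((xRy ∧ xRz) → ∃w (yR²w ∧ zRw))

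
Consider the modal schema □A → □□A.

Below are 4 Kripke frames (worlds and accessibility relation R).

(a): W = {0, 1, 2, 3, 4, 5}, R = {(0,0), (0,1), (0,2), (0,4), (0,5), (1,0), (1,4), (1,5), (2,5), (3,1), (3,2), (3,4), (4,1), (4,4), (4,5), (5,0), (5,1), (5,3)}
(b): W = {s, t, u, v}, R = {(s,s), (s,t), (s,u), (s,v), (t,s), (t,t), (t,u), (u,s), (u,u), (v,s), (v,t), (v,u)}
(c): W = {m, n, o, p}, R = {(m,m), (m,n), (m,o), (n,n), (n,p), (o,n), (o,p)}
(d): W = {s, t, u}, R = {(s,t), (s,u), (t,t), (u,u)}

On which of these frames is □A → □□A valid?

Frame correspondent (Sahlqvist): ∀x ∀y ∀z (Rxy ∧ Ryz → Rxz) — i.e. transitivity.
(a): fails — R10 and R02 but not R12.
(b): fails — Rus and Rsv but not Ruv.
(c): fails — Rmo and Rop but not Rmp.
(d): ✓.

(d)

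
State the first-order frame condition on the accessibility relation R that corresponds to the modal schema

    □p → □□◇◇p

This is a Sahlqvist (Geach-type) schema ◇^0□^1p → □^2◇^2p.
Minimal-valuation argument: fix x; take any y with xR^0y and any z with xR^2z. Set V(p) to the set of worlds R-reachable from y in exactly 1 step. Then □^1p holds at y, so the antecedent holds at x; validity forces ◇^2p at z, giving a w with zR^2w and yR^1w.
First-order correspondent: ∀x ∀z (xR²z → ∃w (xRw ∧ zR²w)).

∀x ∀z (xR²z → ∃w (xRw ∧ zR²w))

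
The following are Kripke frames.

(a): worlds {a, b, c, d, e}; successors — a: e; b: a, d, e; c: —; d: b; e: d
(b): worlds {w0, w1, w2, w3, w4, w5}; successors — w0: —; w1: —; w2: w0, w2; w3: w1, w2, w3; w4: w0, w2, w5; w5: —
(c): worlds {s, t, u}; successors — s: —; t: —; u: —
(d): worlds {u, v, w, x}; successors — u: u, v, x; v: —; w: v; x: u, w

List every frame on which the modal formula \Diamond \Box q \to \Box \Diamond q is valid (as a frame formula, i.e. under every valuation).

This is the axiom for convergence; its first-order frame correspondent is \forall x \forall y \forall z (Rxy \wedge Rxz \to \exists w (Ryw \wedge Rzw)).
(a): fails — Rba and Rbe but a and e have no common successor.
(b): fails — Rw2w2 and Rw2w0 but w2 and w0 have no common successor.
(c): satisfies the condition.
(d): fails — Ruv and Ruv but v and v have no common successor.

(c)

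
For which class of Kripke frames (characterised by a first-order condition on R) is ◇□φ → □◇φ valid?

Suppose ◇□φ→□◇φ is valid. Take Rxy, Rxz and set V(φ)={w : Ryw}. Then □φ at y so ◇□φ at x, so □◇φ at x, so ◇φ at z, giving w with Rzw and Ryw.

Convergence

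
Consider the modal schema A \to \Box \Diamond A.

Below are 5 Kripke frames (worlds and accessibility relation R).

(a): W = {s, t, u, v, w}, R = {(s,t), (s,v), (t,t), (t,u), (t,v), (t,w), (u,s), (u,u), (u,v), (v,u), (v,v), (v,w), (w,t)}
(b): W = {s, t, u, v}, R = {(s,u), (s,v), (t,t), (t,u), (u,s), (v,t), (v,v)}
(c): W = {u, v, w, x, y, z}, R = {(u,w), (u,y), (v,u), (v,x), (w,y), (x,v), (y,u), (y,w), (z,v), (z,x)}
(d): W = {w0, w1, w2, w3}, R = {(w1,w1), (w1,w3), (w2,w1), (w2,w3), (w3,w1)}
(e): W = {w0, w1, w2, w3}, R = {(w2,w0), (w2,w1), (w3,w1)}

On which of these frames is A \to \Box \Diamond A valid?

none

Frame correspondent (Sahlqvist): \forall x \forall y (Rxy \to Ryx) — i.e. symmetry.
(a): fails — Rtv but not Rvt.
(b): fails — Rvt but not Rtv.
(c): fails — Ruw but not Rwu.
(d): fails — Rw2w1 but not Rw1w2.
(e): fails — Rw3w1 but not Rw1w3.
Valid on no frame.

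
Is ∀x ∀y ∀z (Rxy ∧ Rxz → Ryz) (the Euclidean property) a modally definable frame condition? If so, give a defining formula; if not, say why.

The condition is the Euclidean property. A defining modal formula is ◇q → □◇q.
Suppose ◇q→□◇q is valid. Take Rxy, Rxz and set V(q)={y}. Then ◇q at x, so □◇q at x, so ◇q at z, so some w with Rzw has q; w=y, i.e. Rzy. By symmetry of the argument, Ryz.

Definable; ◇q → □◇q defines it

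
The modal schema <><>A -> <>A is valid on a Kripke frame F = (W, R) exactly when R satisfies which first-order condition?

transitivity: forall x forall y forall z (Rxy & Ryz -> Rxz)

This schema is equivalent to the 4 axiom □A → □□A.
It corresponds to transitivity: forall x forall y forall z (Rxy & Ryz -> Rxz).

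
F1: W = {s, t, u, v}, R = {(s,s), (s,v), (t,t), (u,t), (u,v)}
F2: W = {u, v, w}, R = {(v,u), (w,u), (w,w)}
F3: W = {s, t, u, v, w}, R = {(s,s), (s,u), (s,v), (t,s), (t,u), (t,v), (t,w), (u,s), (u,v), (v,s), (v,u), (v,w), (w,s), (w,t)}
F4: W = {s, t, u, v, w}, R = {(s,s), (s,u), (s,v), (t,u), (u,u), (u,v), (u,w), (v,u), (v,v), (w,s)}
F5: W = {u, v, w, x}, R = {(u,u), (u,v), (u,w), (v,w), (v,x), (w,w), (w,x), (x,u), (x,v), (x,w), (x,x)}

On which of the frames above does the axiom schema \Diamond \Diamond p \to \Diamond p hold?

F1, F2

This is the axiom for a generalized confluence (Geach) condition; its first-order frame correspondent is \forall x \forall y (x R^2 y \to \exists w (y = w \wedge xRw)).
F1: holds.
F2: holds.
F3: fails — sR²w but no w* with w=w* and sRw*.
F4: fails — sR²w but no w* with w=w* and sRw*.
F5: fails — uR²x but no t with x=t and uRt.
Valid on: F1, F2.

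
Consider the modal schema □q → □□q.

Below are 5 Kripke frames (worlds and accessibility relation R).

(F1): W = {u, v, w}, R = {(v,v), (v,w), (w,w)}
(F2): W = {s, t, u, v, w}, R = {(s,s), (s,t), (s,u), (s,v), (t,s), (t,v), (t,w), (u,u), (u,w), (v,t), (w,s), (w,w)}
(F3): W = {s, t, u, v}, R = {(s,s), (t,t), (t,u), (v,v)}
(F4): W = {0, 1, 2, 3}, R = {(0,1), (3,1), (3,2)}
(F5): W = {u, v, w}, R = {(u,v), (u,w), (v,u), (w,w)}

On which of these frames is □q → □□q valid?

(F1), (F3), (F4)

Frame correspondent (Sahlqvist): ∀x ∀y ∀z (Rxy ∧ Ryz → Rxz) — i.e. transitivity.
(F1): ✓.
(F2): fails — Rtv and Rvt but not Rtt.
(F3): ✓.
(F4): ✓.
(F5): fails — Ruv and Rvu but not Ruu.
Valid on: (F1), (F3), (F4).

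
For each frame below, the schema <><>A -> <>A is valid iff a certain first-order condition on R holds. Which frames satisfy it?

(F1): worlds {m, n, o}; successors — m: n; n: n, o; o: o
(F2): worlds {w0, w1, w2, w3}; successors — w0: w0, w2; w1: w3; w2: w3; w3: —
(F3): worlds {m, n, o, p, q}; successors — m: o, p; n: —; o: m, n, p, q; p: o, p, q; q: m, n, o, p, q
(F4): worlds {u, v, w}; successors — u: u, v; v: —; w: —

This is the axiom for transitivity; its first-order frame correspondent is forall x forall y forall z (Rxy & Ryz -> Rxz).
(F1): fails — Rmn and Rno but not Rmo.
(F2): fails — Rw0w2 and Rw2w3 but not Rw0w3.
(F3): fails — Rom and Rmo but not Roo.
(F4): satisfies the condition.

(F4)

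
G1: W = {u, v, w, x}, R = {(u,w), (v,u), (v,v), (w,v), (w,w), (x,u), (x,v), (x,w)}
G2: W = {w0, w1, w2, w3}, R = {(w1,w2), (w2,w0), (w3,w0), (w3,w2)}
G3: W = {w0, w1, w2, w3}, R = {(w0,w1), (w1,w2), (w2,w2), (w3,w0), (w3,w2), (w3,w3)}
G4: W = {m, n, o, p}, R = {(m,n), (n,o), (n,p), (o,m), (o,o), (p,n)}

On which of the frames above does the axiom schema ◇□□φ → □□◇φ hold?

G1

The schema corresponds to a generalized confluence (Geach) condition: ∀x ∀y ∀z ((xRy ∧ xR²z) → ∃w (yR²w ∧ zRw)).
G1: satisfies the condition.
G2: fails — w1Rw2, w1R²w0 but no w with w2R²w and w0Rw.
G3: fails — w3Rw0, w3R²w0 but no w with w0R²w and w0Rw.
G4: fails — nRp, nR²m but no w with pR²w and mRw.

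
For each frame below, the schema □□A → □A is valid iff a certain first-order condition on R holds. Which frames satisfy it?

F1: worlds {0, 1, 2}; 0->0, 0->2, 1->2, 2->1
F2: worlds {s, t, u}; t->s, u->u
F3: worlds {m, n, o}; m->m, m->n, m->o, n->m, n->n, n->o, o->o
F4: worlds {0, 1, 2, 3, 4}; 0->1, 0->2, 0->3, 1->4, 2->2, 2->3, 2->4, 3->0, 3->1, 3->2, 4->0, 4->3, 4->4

Frame correspondent (Sahlqvist): ∀x ∀y (Rxy → ∃z (Rxz ∧ Rzy)) — i.e. density.
F1: fails — R12 but no z with R1z and Rz2.
F2: fails — Rts but no z with Rtz and Rzs.
F3: holds.
F4: fails — R30 but no z with R3z and Rz0.
Valid on: F3.

F3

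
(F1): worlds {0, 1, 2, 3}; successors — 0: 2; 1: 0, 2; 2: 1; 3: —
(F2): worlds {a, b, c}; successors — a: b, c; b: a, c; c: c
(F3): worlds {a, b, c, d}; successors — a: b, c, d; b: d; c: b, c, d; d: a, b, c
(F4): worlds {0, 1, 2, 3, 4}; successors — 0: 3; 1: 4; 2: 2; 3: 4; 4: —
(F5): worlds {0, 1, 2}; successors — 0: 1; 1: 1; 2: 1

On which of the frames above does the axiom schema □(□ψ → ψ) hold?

(F5)

Frame correspondent (Sahlqvist): ∀x ∀y (Rxy → Ryy) — i.e. shift-reflexivity.
(F1): fails — R12 but not R22.
(F2): fails — Rab but not Rbb.
(F3): fails — Rcd but not Rdd.
(F4): fails — R34 but not R44.
(F5): ✓.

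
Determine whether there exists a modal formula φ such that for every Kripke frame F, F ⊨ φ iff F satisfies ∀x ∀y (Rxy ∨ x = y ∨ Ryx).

No — not modally definable

Modal frame validity is preserved under disjoint unions.
Take 4 disjoint single-world reflexive frames: each is trivially connected, but their disjoint union has 4 worlds with no edge between distinct components, so it is not connected.
So the class is not modally definable.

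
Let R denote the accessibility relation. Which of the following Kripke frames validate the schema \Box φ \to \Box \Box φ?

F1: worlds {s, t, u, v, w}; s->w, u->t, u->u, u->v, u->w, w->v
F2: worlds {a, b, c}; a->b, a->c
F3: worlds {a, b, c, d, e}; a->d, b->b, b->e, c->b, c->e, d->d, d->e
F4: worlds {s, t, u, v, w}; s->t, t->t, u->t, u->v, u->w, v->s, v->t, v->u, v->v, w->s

F2

This is the axiom for transitivity; its first-order frame correspondent is \forall x \forall y \forall z (Rxy \wedge Ryz \to Rxz).
F1: fails — Rsw and Rwv but not Rsv.
F2: ✓.
F3: fails — Rad and Rde but not Rae.
F4: fails — Ruv and Rvu but not Ruu.
Valid on: F2.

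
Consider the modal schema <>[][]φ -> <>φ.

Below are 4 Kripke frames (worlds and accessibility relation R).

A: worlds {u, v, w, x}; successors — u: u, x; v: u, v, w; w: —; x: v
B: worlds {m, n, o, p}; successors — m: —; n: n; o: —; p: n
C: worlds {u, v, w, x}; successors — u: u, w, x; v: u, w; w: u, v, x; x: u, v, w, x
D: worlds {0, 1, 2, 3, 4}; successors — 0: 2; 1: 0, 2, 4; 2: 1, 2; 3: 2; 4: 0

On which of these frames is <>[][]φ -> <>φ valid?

This is the axiom for a generalized confluence (Geach) condition; its first-order frame correspondent is forall x forall y (xRy -> exists w (y R^2 w & xRw)).
A: fails — vRw but no t with wR²t and vRt.
B: holds.
C: holds.
D: fails — 4R0 but no w with 0R²w and 4Rw.
Valid on: B, C.

B, C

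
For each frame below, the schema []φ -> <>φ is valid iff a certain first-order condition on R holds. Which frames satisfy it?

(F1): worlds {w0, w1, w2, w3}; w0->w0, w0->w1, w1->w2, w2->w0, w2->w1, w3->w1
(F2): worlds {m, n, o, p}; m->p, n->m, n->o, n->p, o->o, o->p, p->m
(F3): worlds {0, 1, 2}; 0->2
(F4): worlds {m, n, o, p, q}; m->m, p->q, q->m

This is the axiom for seriality; its first-order frame correspondent is forall x exists y Rxy.
(F1): holds.
(F2): holds.
(F3): fails — world 1 has no successor.
(F4): fails — world n has no successor.

(F1), (F2)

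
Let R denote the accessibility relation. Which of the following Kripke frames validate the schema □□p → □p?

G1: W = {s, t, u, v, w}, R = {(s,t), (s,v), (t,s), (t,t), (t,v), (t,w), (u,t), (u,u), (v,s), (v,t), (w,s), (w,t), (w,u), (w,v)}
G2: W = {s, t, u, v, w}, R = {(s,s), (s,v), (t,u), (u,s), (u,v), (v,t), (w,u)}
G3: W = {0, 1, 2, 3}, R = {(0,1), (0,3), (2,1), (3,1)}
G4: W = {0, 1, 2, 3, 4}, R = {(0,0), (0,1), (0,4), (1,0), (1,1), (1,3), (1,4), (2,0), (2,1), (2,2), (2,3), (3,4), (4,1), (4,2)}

G1

The schema corresponds to density: ∀x ∀y (Rxy → ∃z (Rxz ∧ Rzy)).
G1: satisfies the condition.
G2: fails — Rwu but no z with Rwz and Rzu.
G3: fails — R21 but no z with R2z and Rz1.
G4: fails — R34 but no z with R3z and Rz4.
Valid on: G1.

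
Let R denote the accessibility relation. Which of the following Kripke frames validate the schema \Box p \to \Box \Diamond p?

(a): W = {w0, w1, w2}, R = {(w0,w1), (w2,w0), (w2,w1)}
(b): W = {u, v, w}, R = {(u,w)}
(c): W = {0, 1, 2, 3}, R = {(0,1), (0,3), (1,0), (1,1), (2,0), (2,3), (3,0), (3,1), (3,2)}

The schema corresponds to a generalized confluence (Geach) condition: \forall x \forall z (xRz \to \exists w (xRw \wedge zRw)).
(a): fails — w0Rw1 but no w with w0Rw and w1Rw.
(b): fails — uRw but no t with uRt and wRt.
(c): holds.

(c)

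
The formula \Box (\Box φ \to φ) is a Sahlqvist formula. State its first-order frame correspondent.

shift-reflexivity

Suppose □(□φ→φ) is valid. Take Rxy and set V(φ)={w : Ryw}. Then at y, □φ holds; since □(□φ→φ) at x, □φ→φ at y, so φ at y, i.e. Ryy.
The converse is a direct semantic check.
So the correspondent is shift-reflexivity.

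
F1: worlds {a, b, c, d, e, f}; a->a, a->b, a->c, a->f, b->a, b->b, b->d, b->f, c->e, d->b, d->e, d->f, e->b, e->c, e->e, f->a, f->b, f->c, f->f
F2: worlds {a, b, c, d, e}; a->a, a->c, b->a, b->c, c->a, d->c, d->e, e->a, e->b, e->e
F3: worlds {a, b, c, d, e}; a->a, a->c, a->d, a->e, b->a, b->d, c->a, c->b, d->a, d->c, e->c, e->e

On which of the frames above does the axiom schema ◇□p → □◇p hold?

Frame correspondent (Sahlqvist): ∀x ∀y ∀z (Rxy ∧ Rxz → ∃w (Ryw ∧ Rzw)) — i.e. convergence.
F1: fails — Rab and Rac but b and c have no common successor.
F2: condition met.
F3: fails — Rae and Rac but e and c have no common successor.
Valid on: F2.

F2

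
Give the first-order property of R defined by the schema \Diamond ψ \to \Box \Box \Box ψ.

\forall x \forall y \forall z ((xRy \wedge x R^3 z) \to \exists w (y = w \wedge z = w))

This is a Sahlqvist (Geach-type) schema ◇^1□^0ψ → □^3◇^0ψ.
Minimal-valuation argument: fix x; take any y with xR^1y and any z with xR^3z. Set V(ψ) to the set of worlds R-reachable from y in exactly 0 steps. Then □^0ψ holds at y, so the antecedent holds at x; validity forces ◇^0ψ at z, giving a w with zR^0w and yR^0w.
First-order correspondent: \forall x \forall y \forall z ((xRy \wedge x R^3 z) \to \exists w (y = w \wedge z = w)).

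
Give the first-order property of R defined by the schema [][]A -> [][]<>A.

forall x forall z (x R^2 z -> exists w (x R^2 w & zRw))

This is a Sahlqvist (Geach-type) schema ◇^0□^2A → □^2◇^1A.
Minimal-valuation argument: fix x; take any y with xR^0y and any z with xR^2z. Set V(A) to the set of worlds R-reachable from y in exactly 2 steps. Then □^2A holds at y, so the antecedent holds at x; validity forces ◇^1A at z, giving a w with zR^1w and yR^2w.
First-order correspondent: forall x forall z (x R^2 z -> exists w (x R^2 w & zRw)).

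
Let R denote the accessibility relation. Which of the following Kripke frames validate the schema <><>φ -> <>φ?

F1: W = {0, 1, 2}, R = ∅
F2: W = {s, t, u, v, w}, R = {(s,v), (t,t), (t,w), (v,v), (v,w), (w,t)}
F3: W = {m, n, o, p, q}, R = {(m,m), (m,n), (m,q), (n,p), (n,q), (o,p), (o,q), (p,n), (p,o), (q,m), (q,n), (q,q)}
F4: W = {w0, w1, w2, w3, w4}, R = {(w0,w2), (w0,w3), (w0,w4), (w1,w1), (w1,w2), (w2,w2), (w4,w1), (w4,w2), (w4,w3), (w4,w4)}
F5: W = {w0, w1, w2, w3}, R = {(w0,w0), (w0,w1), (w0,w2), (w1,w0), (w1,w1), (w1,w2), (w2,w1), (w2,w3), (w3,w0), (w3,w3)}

The schema corresponds to transitivity: forall x forall y forall z (Rxy & Ryz -> Rxz).
F1: satisfies the condition.
F2: fails — Rwt and Rtw but not Rww.
F3: fails — Rop and Rpn but not Ron.
F4: fails — Rw0w4 and Rw4w1 but not Rw0w1.
F5: fails — Rw1w2 and Rw2w3 but not Rw1w3.
Valid on: F1.

F1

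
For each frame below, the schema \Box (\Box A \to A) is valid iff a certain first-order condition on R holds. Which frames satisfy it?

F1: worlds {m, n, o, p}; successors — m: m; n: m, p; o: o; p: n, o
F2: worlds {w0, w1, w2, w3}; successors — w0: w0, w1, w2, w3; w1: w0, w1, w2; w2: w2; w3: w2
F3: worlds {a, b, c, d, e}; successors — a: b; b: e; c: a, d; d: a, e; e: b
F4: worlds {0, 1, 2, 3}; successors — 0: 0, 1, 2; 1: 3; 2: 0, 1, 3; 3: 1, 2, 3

Frame correspondent (Sahlqvist): \forall x \forall y (Rxy \to Ryy) — i.e. shift-reflexivity.
F1: fails — Rpn but not Rnn.
F2: fails — Rw0w3 but not Rw3w3.
F3: fails — Reb but not Rbb.
F4: fails — R32 but not R22.

none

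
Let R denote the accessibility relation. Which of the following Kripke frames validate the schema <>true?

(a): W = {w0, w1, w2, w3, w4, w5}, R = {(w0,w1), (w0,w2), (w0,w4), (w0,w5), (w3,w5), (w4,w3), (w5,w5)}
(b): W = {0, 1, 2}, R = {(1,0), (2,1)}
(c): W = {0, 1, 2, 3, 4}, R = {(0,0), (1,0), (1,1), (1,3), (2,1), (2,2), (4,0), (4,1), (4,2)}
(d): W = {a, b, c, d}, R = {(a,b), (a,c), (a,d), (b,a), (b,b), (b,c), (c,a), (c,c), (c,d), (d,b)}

The schema corresponds to seriality: forall x exists y Rxy.
(a): fails — world w1 has no successor.
(b): fails — world 0 has no successor.
(c): fails — world 3 has no successor.
(d): condition met.

(d)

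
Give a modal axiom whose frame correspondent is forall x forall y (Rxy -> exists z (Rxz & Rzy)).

□□r → □r

This is density; the standard corresponding axiom is C4: □□r → □r.
Suppose □□r→□r is valid. Take Rxy and set V(r)={w : xR²w}. Then □□r at x, so □r at x, so r at y, i.e. ∃z(Rxz∧Rzy).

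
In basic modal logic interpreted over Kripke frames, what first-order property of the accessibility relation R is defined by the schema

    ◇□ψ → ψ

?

Symmetry

This is a form of the B axiom.
It corresponds to symmetry: ∀x ∀y (Rxy → Ryx).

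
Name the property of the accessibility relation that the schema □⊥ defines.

□⊥ is valid iff no world has any successor (otherwise □⊥ fails at any world with one).

emptiness of R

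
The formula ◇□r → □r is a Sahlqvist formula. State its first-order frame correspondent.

This is a form of the 5 axiom.
It corresponds to the Euclidean property: ∀x ∀y ∀z (Rxy ∧ Rxz → Ryz).

the Euclidean property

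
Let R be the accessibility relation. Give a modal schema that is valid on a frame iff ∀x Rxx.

This is reflexivity; the standard corresponding axiom is T: □r → r.
Suppose □r→r is valid. At any x set V(r)={w : Rxw}. Then □r holds at x, so r holds at x, i.e. Rxx.

□r → r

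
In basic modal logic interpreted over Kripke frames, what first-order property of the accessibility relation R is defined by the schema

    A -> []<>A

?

This is the B axiom.
Its frame correspondent is symmetry — forall x forall y (Rxy -> Ryx).

symmetry: forall x forall y (Rxy -> Ryx)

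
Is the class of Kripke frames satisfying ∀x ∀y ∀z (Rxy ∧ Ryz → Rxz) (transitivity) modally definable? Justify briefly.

The condition is transitivity. A defining modal formula is □r → □□r.
Suppose □r→□□r is valid. Take Rxy, Ryz and set V(r)={w : Rxw}. Then □r at x, so □□r at x, so □r at y, so r at z, i.e. Rxz.

Yes, by □r → □□r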